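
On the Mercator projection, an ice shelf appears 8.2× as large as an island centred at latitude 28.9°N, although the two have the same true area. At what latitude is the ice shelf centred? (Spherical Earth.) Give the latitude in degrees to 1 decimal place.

On Mercator, (apparent₁)/(apparent₂) = sec²φ₁ / sec²φ₂ when true areas are equal.
cos²φ₂ / cos²φ₁ = 8.2  ⇒  cos φ₁ = cos 28.9° / √8.2 = 0.8755/2.864 = 0.3057.
φ₁ = arccos(0.3057) ≈ 72.2°.

72.2°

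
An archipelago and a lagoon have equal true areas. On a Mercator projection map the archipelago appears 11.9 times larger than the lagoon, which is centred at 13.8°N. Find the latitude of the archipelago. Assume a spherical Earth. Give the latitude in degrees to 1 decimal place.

73.6°

Mercator areal scale is sec²φ, so apparent-area ratio = sec²φ₁ / sec²φ₂ = cos²φ₂ / cos²φ₁.
cos²φ₂ / cos²φ₁ = 11.9  ⇒  cos φ₁ = cos 13.8° / √11.9 = 0.9711/3.450 = 0.2815.
φ₁ = arccos(0.2815) ≈ 73.6°.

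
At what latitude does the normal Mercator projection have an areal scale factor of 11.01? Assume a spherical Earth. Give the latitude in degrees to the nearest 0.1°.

Mercator areal scale is sec²φ.
sec²φ = 11.01  ⇒  cos²φ = 0.09083  ⇒  cos φ = 0.3014.
φ = arccos(0.3014) ≈ 72.5°.

72.5°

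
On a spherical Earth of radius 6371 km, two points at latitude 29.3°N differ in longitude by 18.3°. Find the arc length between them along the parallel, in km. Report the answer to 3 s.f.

1770 km

Arc length along a parallel = R cos φ · Δλ (with Δλ in radians).
= 6371 × cos 29.3° × (18.3° × π/180) = 6371 × 0.8721 × 0.3194 ≈ 1770 km.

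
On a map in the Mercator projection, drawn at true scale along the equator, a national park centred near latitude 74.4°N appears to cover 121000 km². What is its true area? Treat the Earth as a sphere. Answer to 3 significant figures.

8750 km²

Mercator is conformal, so the point scale is isotropic: h = k = sec φ = 1/cos φ.
Areal scale = k² = sec²φ = 1/cos²(74.4°) = 1/0.2689² = 13.83.
True area = apparent / (areal scale) = 121000 / 13.83 ≈ 8750 km².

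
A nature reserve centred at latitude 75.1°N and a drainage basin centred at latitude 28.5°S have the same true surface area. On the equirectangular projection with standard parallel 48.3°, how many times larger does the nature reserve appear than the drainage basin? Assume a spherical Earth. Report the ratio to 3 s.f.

In the equirectangular projection with standard parallel φ₀ = 48.3° (x = Rλ cos φ₀, y = Rφ), meridians are true-scale (h = 1) and the parallel scale is k = cos φ₀ / cos φ.
Areal scale at 75.1°: h·k = 1.000 × 2.587 = 2.587.
Areal scale at 28.5°: h·k = 1.000 × 0.7570 = 0.7570.
Ratio = 2.587/0.7570 ≈ 3.42.

3.42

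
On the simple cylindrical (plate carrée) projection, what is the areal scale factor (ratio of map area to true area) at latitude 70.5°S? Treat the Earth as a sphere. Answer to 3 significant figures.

3.00

In the plate carrée (x = Rλ, y = Rφ), meridians are true-scale (h = 1) and parallels are stretched by k = sec φ.
Areal scale = h·k = 1 × sec φ; at 70.5°, h = 1.000, k = 2.996, so h·k = 2.996.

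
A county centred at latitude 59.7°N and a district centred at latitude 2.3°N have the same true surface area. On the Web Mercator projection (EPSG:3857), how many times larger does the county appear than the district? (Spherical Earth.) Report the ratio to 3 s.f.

3.92

Mercator is conformal with k = sec φ, so areal scale = k² = sec²φ.
At 59.7°: sec²(59.7°) = 1/0.5045² = 3.929.
At 2.3°: sec²(2.3°) = 1/0.9992² = 1.002.
Ratio = 3.929/1.002 = cos²(2.3°)/cos²(59.7°) ≈ 3.92.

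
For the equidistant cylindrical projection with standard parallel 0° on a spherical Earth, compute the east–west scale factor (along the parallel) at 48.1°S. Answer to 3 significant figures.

Plate carrée maps x = Rλ, y = Rφ. The meridian scale is h = 1 and the parallel scale is k = 1/cos φ = sec φ.
k = 1/cos 48.1° = 1/0.6678 = 1.497.

1.50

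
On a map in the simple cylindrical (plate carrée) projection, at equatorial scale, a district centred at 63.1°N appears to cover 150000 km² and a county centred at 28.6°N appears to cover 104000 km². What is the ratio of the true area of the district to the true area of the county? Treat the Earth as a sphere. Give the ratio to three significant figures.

0.743

On the plate carrée, areal scale = h·k = 1 × sec φ, so true area = apparent × cos φ.
True area of district: 150000 × cos(63.1°) = 150000 × 0.4524 = 67870 km².
True area of county: 104000 × cos(28.6°) = 104000 × 0.8780 = 91310 km².
Ratio = 67870 / 91310 ≈ 0.743.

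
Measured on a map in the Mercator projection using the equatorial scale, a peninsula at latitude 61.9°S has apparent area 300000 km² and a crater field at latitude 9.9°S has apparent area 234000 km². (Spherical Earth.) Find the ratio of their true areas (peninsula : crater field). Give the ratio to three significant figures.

Mercator's areal exaggeration is sec²φ; hence true area = (apparent area) · cos²φ.
True area of peninsula: 300000 × cos²(61.9°) = 300000 × 0.2219 = 66560 km².
True area of crater field: 234000 × cos²(9.9°) = 234000 × 0.9704 = 227100 km².
Ratio = 66560 / 227100 ≈ 0.293.

0.293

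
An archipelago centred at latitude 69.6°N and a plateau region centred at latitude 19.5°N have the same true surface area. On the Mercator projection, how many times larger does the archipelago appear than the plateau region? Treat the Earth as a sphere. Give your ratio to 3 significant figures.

7.31

On Mercator, area is exaggerated by sec²φ = 1/cos²φ.
At 69.6°: sec²(69.6°) = 1/0.3486² = 8.230.
At 19.5°: sec²(19.5°) = 1/0.9426² = 1.125.
Ratio = 8.230/1.125 = cos²(19.5°)/cos²(69.6°) ≈ 7.31.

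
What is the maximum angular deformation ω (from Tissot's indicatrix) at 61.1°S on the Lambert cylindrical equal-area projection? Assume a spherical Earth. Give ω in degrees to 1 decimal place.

The Lambert cylindrical equal-area projection is the cylindrical equal-area projection with its standard parallel at the equator (φ₀ = 0). A cylindrical equal-area projection with standard parallel φ₀ has meridian scale h = cos φ / cos φ₀ and parallel scale k = cos φ₀ / cos φ (so areas are preserved, h·k = 1).
At 61.1°: h = 0.4833, k = 2.069; principal scales a = 2.069, b = 0.4833.
sin(ω/2) = (a − b)/(a + b) = 1.586/2.552 = 0.6213, so ω = 2 arcsin(0.6213) ≈ 76.8°.

76.8°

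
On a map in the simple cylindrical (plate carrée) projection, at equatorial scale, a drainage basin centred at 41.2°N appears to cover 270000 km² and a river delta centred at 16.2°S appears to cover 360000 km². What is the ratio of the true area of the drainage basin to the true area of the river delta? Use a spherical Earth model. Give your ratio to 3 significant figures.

0.588

On the plate carrée, areal scale = h·k = 1 × sec φ, so true area = apparent × cos φ.
True area of drainage basin: 270000 × cos(41.2°) = 270000 × 0.7524 = 203200 km².
True area of river delta: 360000 × cos(16.2°) = 360000 × 0.9603 = 345700 km².
Ratio = 203200 / 345700 ≈ 0.588.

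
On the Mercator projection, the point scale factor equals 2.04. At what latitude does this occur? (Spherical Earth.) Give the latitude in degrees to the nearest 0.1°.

Mercator scale is k = sec φ = 1/cos φ.
1/cos φ = 2.04  ⇒  cos φ = 0.4902  ⇒  φ = arccos(0.4902) ≈ 60.6°.

60.6°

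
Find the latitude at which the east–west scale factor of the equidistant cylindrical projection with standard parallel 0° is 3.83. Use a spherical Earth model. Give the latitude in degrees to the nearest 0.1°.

74.9°

Plate carrée: h = 1, k = sec φ along parallels.
sec φ = 3.83  ⇒  cos φ = 0.2611  ⇒  φ ≈ 74.9°.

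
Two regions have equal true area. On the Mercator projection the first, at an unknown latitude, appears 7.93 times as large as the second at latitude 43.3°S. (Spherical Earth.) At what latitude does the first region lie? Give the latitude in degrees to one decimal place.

75.0°

On Mercator, (apparent₁)/(apparent₂) = sec²φ₁ / sec²φ₂ when true areas are equal.
cos²φ₂ / cos²φ₁ = 7.93  ⇒  cos φ₁ = cos 43.3° / √7.93 = 0.7278/2.816 = 0.2584.
φ₁ = arccos(0.2584) ≈ 75.0°.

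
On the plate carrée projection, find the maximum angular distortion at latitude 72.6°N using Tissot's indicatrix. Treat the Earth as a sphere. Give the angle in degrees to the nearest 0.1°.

Plate carrée maps x = Rλ, y = Rφ. The meridian scale is h = 1 and the parallel scale is k = 1/cos φ = sec φ.
At 72.6°: h = 1.000, k = 3.344; principal scales a = 3.344, b = 1.000.
sin(ω/2) = (a − b)/(a + b) = 2.344/4.344 = 0.5396, so ω = 2 arcsin(0.5396) ≈ 65.3°.

65.3°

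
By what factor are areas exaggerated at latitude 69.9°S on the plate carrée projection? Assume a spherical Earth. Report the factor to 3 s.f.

2.91

For the equirectangular projection with φ₀ = 0 (plate carrée), h = 1 along meridians and k = sec φ along parallels.
Areal scale = h·k = 1 × sec φ; at 69.9°, h = 1.000, k = 2.910, so h·k = 2.910.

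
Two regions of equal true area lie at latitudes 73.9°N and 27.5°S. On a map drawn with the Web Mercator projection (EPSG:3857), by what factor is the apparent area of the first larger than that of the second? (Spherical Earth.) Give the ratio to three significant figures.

10.2

On Mercator, area is exaggerated by sec²φ = 1/cos²φ.
At 73.9°: sec²(73.9°) = 1/0.2773² = 13.00.
At 27.5°: sec²(27.5°) = 1/0.8870² = 1.271.
Ratio = 13.00/1.271 = cos²(27.5°)/cos²(73.9°) ≈ 10.2.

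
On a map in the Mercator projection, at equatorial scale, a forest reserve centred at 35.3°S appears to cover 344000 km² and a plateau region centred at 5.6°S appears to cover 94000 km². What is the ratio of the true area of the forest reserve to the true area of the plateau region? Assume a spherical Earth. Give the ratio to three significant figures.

2.46

On Mercator the areal scale is sec²φ, so true area = apparent × cos²φ.
True area of forest reserve: 344000 × cos²(35.3°) = 344000 × 0.6661 = 229100 km².
True area of plateau region: 94000 × cos²(5.6°) = 94000 × 0.9905 = 93100 km².
Ratio = 229100 / 93100 ≈ 2.46.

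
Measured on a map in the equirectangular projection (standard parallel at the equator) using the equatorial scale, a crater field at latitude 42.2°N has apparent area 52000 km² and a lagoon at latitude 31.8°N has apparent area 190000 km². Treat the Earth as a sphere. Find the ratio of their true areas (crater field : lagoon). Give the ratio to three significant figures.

On the plate carrée, areal scale = h·k = 1 × sec φ, so true area = apparent × cos φ.
True area of crater field: 52000 × cos(42.2°) = 52000 × 0.7408 = 38520 km².
True area of lagoon: 190000 × cos(31.8°) = 190000 × 0.8499 = 161500 km².
Ratio = 38520 / 161500 ≈ 0.239.

0.239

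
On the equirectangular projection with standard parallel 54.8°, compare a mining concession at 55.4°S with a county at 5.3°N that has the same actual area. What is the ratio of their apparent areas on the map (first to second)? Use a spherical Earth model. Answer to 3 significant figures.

With standard parallel φ₀ = 54.8°, the equirectangular projection gives x = Rλ cos φ₀, y = Rφ, so h = 1 and k = cos 54.8° / cos φ.
Areal scale at 55.4°: h·k = 1.000 × 1.015 = 1.015.
Areal scale at 5.3°: h·k = 1.000 × 0.5789 = 0.5789.
Ratio = 1.015/0.5789 ≈ 1.75.

1.75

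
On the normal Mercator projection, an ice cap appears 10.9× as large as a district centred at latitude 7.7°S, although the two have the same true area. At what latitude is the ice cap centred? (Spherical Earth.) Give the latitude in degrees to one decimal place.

For equal true areas on Mercator, apparent areas scale as sec²φ, so the ratio is cos²φ₂ / cos²φ₁.
cos²φ₂ / cos²φ₁ = 10.9  ⇒  cos φ₁ = cos 7.7° / √10.9 = 0.9910/3.302 = 0.3002.
φ₁ = arccos(0.3002) ≈ 72.5°.

72.5°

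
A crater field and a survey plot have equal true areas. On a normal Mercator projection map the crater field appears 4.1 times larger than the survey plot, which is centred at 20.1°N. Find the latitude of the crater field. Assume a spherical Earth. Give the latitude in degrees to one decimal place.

On Mercator, (apparent₁)/(apparent₂) = sec²φ₁ / sec²φ₂ when true areas are equal.
cos²φ₂ / cos²φ₁ = 4.1  ⇒  cos φ₁ = cos 20.1° / √4.1 = 0.9391/2.025 = 0.4638.
φ₁ = arccos(0.4638) ≈ 62.4°.

62.4°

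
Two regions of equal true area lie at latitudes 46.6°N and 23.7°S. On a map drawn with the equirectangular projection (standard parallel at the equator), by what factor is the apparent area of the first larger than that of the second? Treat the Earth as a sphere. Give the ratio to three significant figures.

1.33

For the equirectangular projection with φ₀ = 0 (plate carrée), h = 1 along meridians and k = sec φ along parallels.
Areal scale at 46.6°: h·k = 1.000 × 1.455 = 1.455.
Areal scale at 23.7°: h·k = 1.000 × 1.092 = 1.092.
Ratio = 1.455/1.092 ≈ 1.33.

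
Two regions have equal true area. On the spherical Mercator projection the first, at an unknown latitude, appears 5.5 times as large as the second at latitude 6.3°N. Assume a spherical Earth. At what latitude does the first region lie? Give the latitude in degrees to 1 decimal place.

On Mercator, (apparent₁)/(apparent₂) = sec²φ₁ / sec²φ₂ when true areas are equal.
cos²φ₂ / cos²φ₁ = 5.5  ⇒  cos φ₁ = cos 6.3° / √5.5 = 0.9940/2.345 = 0.4238.
φ₁ = arccos(0.4238) ≈ 64.9°.

64.9°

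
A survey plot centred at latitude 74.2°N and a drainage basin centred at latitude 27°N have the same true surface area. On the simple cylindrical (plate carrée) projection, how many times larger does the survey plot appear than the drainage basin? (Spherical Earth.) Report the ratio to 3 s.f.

3.27

In the plate carrée (x = Rλ, y = Rφ), meridians are true-scale (h = 1) and parallels are stretched by k = sec φ.
Areal scale at 74.2°: h·k = 1.000 × 3.673 = 3.673.
Areal scale at 27°: h·k = 1.000 × 1.122 = 1.122.
Ratio = 3.673/1.122 ≈ 3.27.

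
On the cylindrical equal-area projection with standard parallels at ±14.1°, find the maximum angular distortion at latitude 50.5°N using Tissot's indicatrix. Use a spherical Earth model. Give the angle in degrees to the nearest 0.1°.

47.0°

For cylindrical equal-area with standard parallel φ₀, h = cos φ / cos φ₀ and k = cos φ₀ / cos φ, so h·k = 1.
At 50.5°: h = 0.6558, k = 1.525; principal scales a = 1.525, b = 0.6558.
sin(ω/2) = (a − b)/(a + b) = 0.8689/2.181 = 0.3985, so ω = 2 arcsin(0.3985) ≈ 47.0°.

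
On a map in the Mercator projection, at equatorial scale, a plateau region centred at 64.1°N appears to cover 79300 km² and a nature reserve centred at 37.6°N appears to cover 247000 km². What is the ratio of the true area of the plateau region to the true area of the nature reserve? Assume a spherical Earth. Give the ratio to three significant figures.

Mercator's areal exaggeration is sec²φ; hence true area = (apparent area) · cos²φ.
True area of plateau region: 79300 × cos²(64.1°) = 79300 × 0.1908 = 15130 km².
True area of nature reserve: 247000 × cos²(37.6°) = 247000 × 0.6277 = 155000 km².
Ratio = 15130 / 155000 ≈ 0.0976.

0.0976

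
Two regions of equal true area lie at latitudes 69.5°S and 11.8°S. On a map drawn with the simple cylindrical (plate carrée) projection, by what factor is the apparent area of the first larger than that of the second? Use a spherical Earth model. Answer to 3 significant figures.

2.80

Plate carrée maps x = Rλ, y = Rφ. The meridian scale is h = 1 and the parallel scale is k = 1/cos φ = sec φ.
Areal scale at 69.5°: h·k = 1.000 × 2.855 = 2.855.
Areal scale at 11.8°: h·k = 1.000 × 1.022 = 1.022.
Ratio = 2.855/1.022 ≈ 2.80.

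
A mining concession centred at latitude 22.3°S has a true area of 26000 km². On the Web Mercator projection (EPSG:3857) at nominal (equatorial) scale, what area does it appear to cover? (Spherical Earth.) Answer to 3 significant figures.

The Mercator projection is conformal; its linear scale factor is the same in every direction and equals sec φ = 1/cos φ.
Areal scale = k² = sec²φ = 1/cos²(22.3°) = 1/0.9252² = 1.168.
Apparent area = 26000 × 1.168 ≈ 30400 km².

30400 km²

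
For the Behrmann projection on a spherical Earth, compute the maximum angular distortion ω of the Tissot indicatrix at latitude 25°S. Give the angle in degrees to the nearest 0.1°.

5.2°

Behrmann is a cylindrical equal-area projection with standard parallels at ±30°. For cylindrical equal-area with standard parallel φ₀, h = cos φ / cos φ₀ and k = cos φ₀ / cos φ, so h·k = 1.
At 25°: h = 1.047, k = 0.9556; principal scales a = 1.047, b = 0.9556.
sin(ω/2) = (a − b)/(a + b) = 0.09096/2.002 = 0.04543, so ω = 2 arcsin(0.04543) ≈ 5.2°.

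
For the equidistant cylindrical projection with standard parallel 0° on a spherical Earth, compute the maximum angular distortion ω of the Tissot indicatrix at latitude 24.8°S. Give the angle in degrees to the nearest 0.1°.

5.5°

For the equirectangular projection with φ₀ = 0 (plate carrée), h = 1 along meridians and k = sec φ along parallels.
At 24.8°: h = 1.000, k = 1.102; principal scales a = 1.102, b = 1.000.
sin(ω/2) = (a − b)/(a + b) = 0.1016/2.102 = 0.04834, so ω = 2 arcsin(0.04834) ≈ 5.5°.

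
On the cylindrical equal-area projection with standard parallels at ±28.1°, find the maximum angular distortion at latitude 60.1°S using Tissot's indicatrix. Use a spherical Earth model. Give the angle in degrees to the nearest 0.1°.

62.1°

For cylindrical equal-area with standard parallel φ₀, h = cos φ / cos φ₀ and k = cos φ₀ / cos φ, so h·k = 1.
At 60.1°: h = 0.5651, k = 1.770; principal scales a = 1.770, b = 0.5651.
sin(ω/2) = (a − b)/(a + b) = 1.205/2.335 = 0.5159, so ω = 2 arcsin(0.5159) ≈ 62.1°.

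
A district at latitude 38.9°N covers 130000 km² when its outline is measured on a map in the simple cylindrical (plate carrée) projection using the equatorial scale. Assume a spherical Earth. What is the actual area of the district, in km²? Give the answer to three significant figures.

101000 km²

Plate carrée maps x = Rλ, y = Rφ. The meridian scale is h = 1 and the parallel scale is k = 1/cos φ = sec φ.
Areal scale = h·k = 1 × sec φ; at 38.9°, h = 1.000, k = 1.285, so h·k = 1.285.
True area = apparent / (areal scale) = 130000 / 1.285 ≈ 101000 km².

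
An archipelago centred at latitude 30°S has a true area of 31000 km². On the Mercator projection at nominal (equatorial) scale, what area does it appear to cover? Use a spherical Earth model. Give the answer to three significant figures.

41300 km²

Mercator is conformal, so the point scale is isotropic: h = k = sec φ = 1/cos φ.
Areal scale = k² = sec²φ = 1/cos²(30°) = 1/0.8660² = 1.333.
Apparent area = 31000 × 1.333 ≈ 41300 km².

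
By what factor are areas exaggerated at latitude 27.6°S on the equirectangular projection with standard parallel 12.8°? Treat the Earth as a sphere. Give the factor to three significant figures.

1.10

With standard parallel φ₀ = 12.8°, the equirectangular projection gives x = Rλ cos φ₀, y = Rφ, so h = 1 and k = cos 12.8° / cos φ.
Areal scale = h·k = 1 × cos φ₀ / cos φ; at 27.6°, h = 1.000, k = 1.100, so h·k = 1.100.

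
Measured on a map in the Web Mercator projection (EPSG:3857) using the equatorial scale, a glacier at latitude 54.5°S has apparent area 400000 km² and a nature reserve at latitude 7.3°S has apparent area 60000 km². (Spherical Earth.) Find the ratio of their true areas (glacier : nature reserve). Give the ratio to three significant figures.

On Mercator the areal scale is sec²φ, so true area = apparent × cos²φ.
True area of glacier: 400000 × cos²(54.5°) = 400000 × 0.3372 = 134900 km².
True area of nature reserve: 60000 × cos²(7.3°) = 60000 × 0.9839 = 59030 km².
Ratio = 134900 / 59030 ≈ 2.28.

2.28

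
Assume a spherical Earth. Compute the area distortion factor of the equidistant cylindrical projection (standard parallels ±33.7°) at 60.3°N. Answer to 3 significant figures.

With standard parallel φ₀ = 33.7°, the equirectangular projection gives x = Rλ cos φ₀, y = Rφ, so h = 1 and k = cos 33.7° / cos φ.
Areal scale = h·k = 1 × cos φ₀ / cos φ; at 60.3°, h = 1.000, k = 1.679, so h·k = 1.679.

1.68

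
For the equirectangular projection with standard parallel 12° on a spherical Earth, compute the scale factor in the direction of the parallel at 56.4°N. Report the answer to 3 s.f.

With standard parallel φ₀ = 12°, the equirectangular projection gives x = Rλ cos φ₀, y = Rφ, so h = 1 and k = cos 12° / cos φ.
k = cos 12° / cos 56.4° = 0.9781/0.5534 = 1.768.

1.77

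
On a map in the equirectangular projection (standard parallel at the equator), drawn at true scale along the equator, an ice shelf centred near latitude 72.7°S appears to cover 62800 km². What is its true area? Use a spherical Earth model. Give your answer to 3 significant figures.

18700 km²

In the plate carrée (x = Rλ, y = Rφ), meridians are true-scale (h = 1) and parallels are stretched by k = sec φ.
Areal scale = h·k = 1 × sec φ; at 72.7°, h = 1.000, k = 3.363, so h·k = 3.363.
True area = apparent / (areal scale) = 62800 / 3.363 ≈ 18700 km².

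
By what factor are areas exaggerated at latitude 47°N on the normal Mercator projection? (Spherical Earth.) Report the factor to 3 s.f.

2.15

For Mercator, h = k = sec φ (a conformal cylindrical projection has a single point scale, 1/cos φ).
Areal scale = k² = sec²φ = 1/cos²(47°) = 1/0.6820² = 2.150.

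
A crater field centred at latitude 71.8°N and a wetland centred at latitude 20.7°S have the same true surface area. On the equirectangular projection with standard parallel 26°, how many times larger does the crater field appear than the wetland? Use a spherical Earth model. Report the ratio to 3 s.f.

3.00

With standard parallel φ₀ = 26°, the equirectangular projection gives x = Rλ cos φ₀, y = Rφ, so h = 1 and k = cos 26° / cos φ.
Areal scale at 71.8°: h·k = 1.000 × 2.878 = 2.878.
Areal scale at 20.7°: h·k = 1.000 × 0.9608 = 0.9608.
Ratio = 2.878/0.9608 ≈ 3.00.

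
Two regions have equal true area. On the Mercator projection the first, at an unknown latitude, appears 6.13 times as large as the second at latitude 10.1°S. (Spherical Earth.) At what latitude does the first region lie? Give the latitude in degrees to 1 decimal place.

For equal true areas on Mercator, apparent areas scale as sec²φ, so the ratio is cos²φ₂ / cos²φ₁.
cos²φ₂ / cos²φ₁ = 6.13  ⇒  cos φ₁ = cos 10.1° / √6.13 = 0.9845/2.476 = 0.3976.
φ₁ = arccos(0.3976) ≈ 66.6°.

66.6°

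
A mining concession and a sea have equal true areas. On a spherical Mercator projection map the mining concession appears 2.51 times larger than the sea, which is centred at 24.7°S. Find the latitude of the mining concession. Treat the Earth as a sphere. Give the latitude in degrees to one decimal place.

55.0°

Mercator areal scale is sec²φ, so apparent-area ratio = sec²φ₁ / sec²φ₂ = cos²φ₂ / cos²φ₁.
cos²φ₂ / cos²φ₁ = 2.51  ⇒  cos φ₁ = cos 24.7° / √2.51 = 0.9085/1.584 = 0.5734.
φ₁ = arccos(0.5734) ≈ 55.0°.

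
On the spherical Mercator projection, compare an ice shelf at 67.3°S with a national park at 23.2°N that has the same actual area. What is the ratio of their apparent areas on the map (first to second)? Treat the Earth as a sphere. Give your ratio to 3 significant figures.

On Mercator, area is exaggerated by sec²φ = 1/cos²φ.
At 67.3°: sec²(67.3°) = 1/0.3859² = 6.715.
At 23.2°: sec²(23.2°) = 1/0.9191² = 1.184.
Ratio = 6.715/1.184 = cos²(23.2°)/cos²(67.3°) ≈ 5.67.

5.67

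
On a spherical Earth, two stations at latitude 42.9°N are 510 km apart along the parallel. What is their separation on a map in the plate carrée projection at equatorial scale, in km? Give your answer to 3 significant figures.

Plate carrée maps x = Rλ, y = Rφ. The meridian scale is h = 1 and the parallel scale is k = 1/cos φ = sec φ.
Along the parallel, k = sec 42.9° = 1/0.7325 = 1.365.
Map distance = 510 × 1.365 ≈ 696 km.

696 km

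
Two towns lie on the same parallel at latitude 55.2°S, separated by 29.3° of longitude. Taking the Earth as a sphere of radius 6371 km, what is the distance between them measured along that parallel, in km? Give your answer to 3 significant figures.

1860 km

Arc length along a parallel = R cos φ · Δλ (with Δλ in radians).
= 6371 × cos 55.2° × (29.3° × π/180) = 6371 × 0.5707 × 0.5114 ≈ 1860 km.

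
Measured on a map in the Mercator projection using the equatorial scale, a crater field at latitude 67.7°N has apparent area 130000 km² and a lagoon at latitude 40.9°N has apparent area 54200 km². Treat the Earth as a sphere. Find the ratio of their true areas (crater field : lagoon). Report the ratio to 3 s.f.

Since Mercator area scale is 1/cos²φ, the true area equals the apparent area multiplied by cos²φ.
True area of crater field: 130000 × cos²(67.7°) = 130000 × 0.1440 = 18720 km².
True area of lagoon: 54200 × cos²(40.9°) = 54200 × 0.5713 = 30970 km².
Ratio = 18720 / 30970 ≈ 0.604.

0.604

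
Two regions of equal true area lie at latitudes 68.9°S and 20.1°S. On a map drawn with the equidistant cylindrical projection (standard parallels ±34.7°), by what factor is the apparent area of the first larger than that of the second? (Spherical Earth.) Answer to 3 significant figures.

2.61

In the equirectangular projection with standard parallel φ₀ = 34.7° (x = Rλ cos φ₀, y = Rφ), meridians are true-scale (h = 1) and the parallel scale is k = cos φ₀ / cos φ.
Areal scale at 68.9°: h·k = 1.000 × 2.284 = 2.284.
Areal scale at 20.1°: h·k = 1.000 × 0.8755 = 0.8755.
Ratio = 2.284/0.8755 ≈ 2.61.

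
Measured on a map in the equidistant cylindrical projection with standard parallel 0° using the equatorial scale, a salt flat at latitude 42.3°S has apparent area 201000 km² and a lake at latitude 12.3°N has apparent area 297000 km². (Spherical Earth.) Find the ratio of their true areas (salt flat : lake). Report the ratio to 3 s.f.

0.512

Plate carrée has h = 1 and k = sec φ, giving areal scale sec φ; true area = (apparent area) · cos φ.
True area of salt flat: 201000 × cos(42.3°) = 201000 × 0.7396 = 148700 km².
True area of lake: 297000 × cos(12.3°) = 297000 × 0.9770 = 290200 km².
Ratio = 148700 / 290200 ≈ 0.512.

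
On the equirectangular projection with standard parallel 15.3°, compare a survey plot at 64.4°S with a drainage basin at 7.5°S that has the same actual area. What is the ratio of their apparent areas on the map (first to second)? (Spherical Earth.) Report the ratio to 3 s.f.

2.29

In the equirectangular projection with standard parallel φ₀ = 15.3° (x = Rλ cos φ₀, y = Rφ), meridians are true-scale (h = 1) and the parallel scale is k = cos φ₀ / cos φ.
Areal scale at 64.4°: h·k = 1.000 × 2.232 = 2.232.
Areal scale at 7.5°: h·k = 1.000 × 0.9729 = 0.9729.
Ratio = 2.232/0.9729 ≈ 2.29.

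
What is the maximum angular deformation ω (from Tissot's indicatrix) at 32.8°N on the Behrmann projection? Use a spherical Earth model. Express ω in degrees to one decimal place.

3.4°

The Behrmann projection is cylindrical equal-area with φ₀ = 30°. A cylindrical equal-area projection with standard parallel φ₀ has meridian scale h = cos φ / cos φ₀ and parallel scale k = cos φ₀ / cos φ (so areas are preserved, h·k = 1).
At 32.8°: h = 0.9706, k = 1.030; principal scales a = 1.030, b = 0.9706.
sin(ω/2) = (a − b)/(a + b) = 0.05968/2.001 = 0.02983, so ω = 2 arcsin(0.02983) ≈ 3.4°.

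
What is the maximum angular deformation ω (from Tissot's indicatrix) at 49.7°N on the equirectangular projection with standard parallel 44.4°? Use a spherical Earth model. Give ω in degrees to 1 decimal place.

In the equirectangular projection with standard parallel φ₀ = 44.4° (x = Rλ cos φ₀, y = Rφ), meridians are true-scale (h = 1) and the parallel scale is k = cos φ₀ / cos φ.
At 49.7°: h = 1.000, k = 1.105; principal scales a = 1.105, b = 1.000.
sin(ω/2) = (a − b)/(a + b) = 0.1046/2.105 = 0.04972, so ω = 2 arcsin(0.04972) ≈ 5.7°.

5.7°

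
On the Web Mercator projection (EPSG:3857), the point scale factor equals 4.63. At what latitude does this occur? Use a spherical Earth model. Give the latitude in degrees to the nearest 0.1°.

77.5°

Mercator scale is k = sec φ = 1/cos φ.
1/cos φ = 4.63  ⇒  cos φ = 0.2160  ⇒  φ = arccos(0.2160) ≈ 77.5°.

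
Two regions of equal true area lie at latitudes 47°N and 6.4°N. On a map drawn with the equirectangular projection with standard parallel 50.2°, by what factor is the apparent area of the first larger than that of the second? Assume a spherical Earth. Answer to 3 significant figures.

In the equirectangular projection with standard parallel φ₀ = 50.2° (x = Rλ cos φ₀, y = Rφ), meridians are true-scale (h = 1) and the parallel scale is k = cos φ₀ / cos φ.
Areal scale at 47°: h·k = 1.000 × 0.9386 = 0.9386.
Areal scale at 6.4°: h·k = 1.000 × 0.6441 = 0.6441.
Ratio = 0.9386/0.6441 ≈ 1.46.

1.46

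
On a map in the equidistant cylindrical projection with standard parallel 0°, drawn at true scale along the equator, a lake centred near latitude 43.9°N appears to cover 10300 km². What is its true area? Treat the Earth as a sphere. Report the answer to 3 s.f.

7420 km²

In the plate carrée (x = Rλ, y = Rφ), meridians are true-scale (h = 1) and parallels are stretched by k = sec φ.
Areal scale = h·k = 1 × sec φ; at 43.9°, h = 1.000, k = 1.388, so h·k = 1.388.
True area = apparent / (areal scale) = 10300 / 1.388 ≈ 7420 km².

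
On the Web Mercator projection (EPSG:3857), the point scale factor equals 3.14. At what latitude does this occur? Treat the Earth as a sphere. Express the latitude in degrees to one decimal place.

Mercator scale is k = sec φ = 1/cos φ.
1/cos φ = 3.14  ⇒  cos φ = 0.3185  ⇒  φ = arccos(0.3185) ≈ 71.4°.

71.4°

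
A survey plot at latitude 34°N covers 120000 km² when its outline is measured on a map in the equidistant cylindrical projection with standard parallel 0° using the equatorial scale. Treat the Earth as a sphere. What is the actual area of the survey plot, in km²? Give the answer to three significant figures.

99500 km²

Plate carrée maps x = Rλ, y = Rφ. The meridian scale is h = 1 and the parallel scale is k = 1/cos φ = sec φ.
Areal scale = h·k = 1 × sec φ; at 34°, h = 1.000, k = 1.206, so h·k = 1.206.
True area = apparent / (areal scale) = 120000 / 1.206 ≈ 99500 km².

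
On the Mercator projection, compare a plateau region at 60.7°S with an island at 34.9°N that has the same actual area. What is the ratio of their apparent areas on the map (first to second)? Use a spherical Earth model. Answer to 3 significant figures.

Mercator is conformal with k = sec φ, so areal scale = k² = sec²φ.
At 60.7°: sec²(60.7°) = 1/0.4894² = 4.175.
At 34.9°: sec²(34.9°) = 1/0.8202² = 1.487.
Ratio = 4.175/1.487 = cos²(34.9°)/cos²(60.7°) ≈ 2.81.

2.81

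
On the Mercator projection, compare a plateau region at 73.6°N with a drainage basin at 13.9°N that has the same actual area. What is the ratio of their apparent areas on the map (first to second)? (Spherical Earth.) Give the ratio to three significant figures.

11.8

Mercator is conformal with k = sec φ, so areal scale = k² = sec²φ.
At 73.6°: sec²(73.6°) = 1/0.2823² = 12.54.
At 13.9°: sec²(13.9°) = 1/0.9707² = 1.061.
Ratio = 12.54/1.061 = cos²(13.9°)/cos²(73.6°) ≈ 11.8.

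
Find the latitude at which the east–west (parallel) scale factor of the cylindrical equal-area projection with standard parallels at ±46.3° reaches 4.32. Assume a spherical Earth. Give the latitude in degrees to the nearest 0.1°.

For cylindrical equal-area with standard parallel φ₀, h = cos φ / cos φ₀ and k = cos φ₀ / cos φ, so h·k = 1.
k = cos φ₀ / cos φ = 4.32  ⇒  cos φ = cos 46.3° / 4.32 = 0.1599.
φ = arccos(0.1599) ≈ 80.8°.

80.8°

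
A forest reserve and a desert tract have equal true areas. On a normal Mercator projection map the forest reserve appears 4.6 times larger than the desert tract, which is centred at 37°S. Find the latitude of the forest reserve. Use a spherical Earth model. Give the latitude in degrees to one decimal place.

68.1°

For equal true areas on Mercator, apparent areas scale as sec²φ, so the ratio is cos²φ₂ / cos²φ₁.
cos²φ₂ / cos²φ₁ = 4.6  ⇒  cos φ₁ = cos 37° / √4.6 = 0.7986/2.145 = 0.3724.
φ₁ = arccos(0.3724) ≈ 68.1°.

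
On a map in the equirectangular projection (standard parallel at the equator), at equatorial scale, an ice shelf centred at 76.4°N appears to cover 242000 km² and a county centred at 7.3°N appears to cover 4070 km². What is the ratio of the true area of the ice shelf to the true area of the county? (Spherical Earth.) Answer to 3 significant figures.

On the plate carrée, areal scale = h·k = 1 × sec φ, so true area = apparent × cos φ.
True area of ice shelf: 242000 × cos(76.4°) = 242000 × 0.2351 = 56900 km².
True area of county: 4070 × cos(7.3°) = 4070 × 0.9919 = 4037 km².
Ratio = 56900 / 4037 ≈ 14.1.

14.1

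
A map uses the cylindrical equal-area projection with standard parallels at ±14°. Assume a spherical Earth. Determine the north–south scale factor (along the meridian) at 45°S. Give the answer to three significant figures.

For cylindrical equal-area with standard parallel φ₀, h = cos φ / cos φ₀ and k = cos φ₀ / cos φ, so h·k = 1.
h = cos 45° / cos 14° = 0.7071/0.9703 = 0.7288.

0.729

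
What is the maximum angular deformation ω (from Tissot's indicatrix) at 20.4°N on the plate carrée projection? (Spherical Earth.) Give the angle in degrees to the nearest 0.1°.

For the equirectangular projection with φ₀ = 0 (plate carrée), h = 1 along meridians and k = sec φ along parallels.
At 20.4°: h = 1.000, k = 1.067; principal scales a = 1.067, b = 1.000.
sin(ω/2) = (a − b)/(a + b) = 0.06691/2.067 = 0.03237, so ω = 2 arcsin(0.03237) ≈ 3.7°.

3.7°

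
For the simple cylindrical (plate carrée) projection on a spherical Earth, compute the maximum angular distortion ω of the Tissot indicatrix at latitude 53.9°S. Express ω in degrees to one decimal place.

For the equirectangular projection with φ₀ = 0 (plate carrée), h = 1 along meridians and k = sec φ along parallels.
At 53.9°: h = 1.000, k = 1.697; principal scales a = 1.697, b = 1.000.
sin(ω/2) = (a − b)/(a + b) = 0.6972/2.697 = 0.2585, so ω = 2 arcsin(0.2585) ≈ 30.0°.

30.0°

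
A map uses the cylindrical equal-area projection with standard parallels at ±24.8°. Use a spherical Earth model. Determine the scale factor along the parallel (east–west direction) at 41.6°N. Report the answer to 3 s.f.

For cylindrical equal-area with standard parallel φ₀, h = cos φ / cos φ₀ and k = cos φ₀ / cos φ, so h·k = 1.
k = cos 24.8° / cos 41.6° = 0.9078/0.7478 = 1.214.

1.21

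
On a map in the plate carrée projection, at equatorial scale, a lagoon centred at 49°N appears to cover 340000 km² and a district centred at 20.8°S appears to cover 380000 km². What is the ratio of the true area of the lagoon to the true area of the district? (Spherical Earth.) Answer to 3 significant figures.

0.628

Plate carrée has h = 1 and k = sec φ, giving areal scale sec φ; true area = (apparent area) · cos φ.
True area of lagoon: 340000 × cos(49°) = 340000 × 0.6561 = 223100 km².
True area of district: 380000 × cos(20.8°) = 380000 × 0.9348 = 355200 km².
Ratio = 223100 / 355200 ≈ 0.628.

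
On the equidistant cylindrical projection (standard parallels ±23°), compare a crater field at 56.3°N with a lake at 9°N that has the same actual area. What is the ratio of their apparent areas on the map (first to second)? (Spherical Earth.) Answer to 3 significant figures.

1.78

In the equirectangular projection with standard parallel φ₀ = 23° (x = Rλ cos φ₀, y = Rφ), meridians are true-scale (h = 1) and the parallel scale is k = cos φ₀ / cos φ.
Areal scale at 56.3°: h·k = 1.000 × 1.659 = 1.659.
Areal scale at 9°: h·k = 1.000 × 0.9320 = 0.9320.
Ratio = 1.659/0.9320 ≈ 1.78.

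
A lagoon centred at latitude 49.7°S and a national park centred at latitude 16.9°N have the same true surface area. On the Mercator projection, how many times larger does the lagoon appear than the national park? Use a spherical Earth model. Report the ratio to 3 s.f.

2.19

On Mercator, area is exaggerated by sec²φ = 1/cos²φ.
At 49.7°: sec²(49.7°) = 1/0.6468² = 2.390.
At 16.9°: sec²(16.9°) = 1/0.9568² = 1.092.
Ratio = 2.390/1.092 = cos²(16.9°)/cos²(49.7°) ≈ 2.19.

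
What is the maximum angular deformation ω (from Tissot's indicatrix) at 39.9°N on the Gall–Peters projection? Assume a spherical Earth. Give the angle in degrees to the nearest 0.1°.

9.3°

Gall–Peters is a cylindrical equal-area projection with standard parallels at ±45°. For cylindrical equal-area with standard parallel φ₀, h = cos φ / cos φ₀ and k = cos φ₀ / cos φ, so h·k = 1.
At 39.9°: h = 1.085, k = 0.9217; principal scales a = 1.085, b = 0.9217.
sin(ω/2) = (a − b)/(a + b) = 0.1632/2.007 = 0.08134, so ω = 2 arcsin(0.08134) ≈ 9.3°.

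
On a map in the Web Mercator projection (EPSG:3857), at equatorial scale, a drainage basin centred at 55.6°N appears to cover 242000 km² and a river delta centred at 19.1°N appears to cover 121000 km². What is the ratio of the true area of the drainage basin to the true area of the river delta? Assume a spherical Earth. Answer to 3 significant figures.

0.715

Since Mercator area scale is 1/cos²φ, the true area equals the apparent area multiplied by cos²φ.
True area of drainage basin: 242000 × cos²(55.6°) = 242000 × 0.3192 = 77240 km².
True area of river delta: 121000 × cos²(19.1°) = 121000 × 0.8929 = 108000 km².
Ratio = 77240 / 108000 ≈ 0.715.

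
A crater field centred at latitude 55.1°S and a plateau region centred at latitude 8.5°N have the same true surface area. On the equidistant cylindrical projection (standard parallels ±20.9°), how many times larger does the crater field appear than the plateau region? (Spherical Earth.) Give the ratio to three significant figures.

1.73

The equidistant cylindrical projection with φ₀ = 20.9° has h = 1 (meridians true) and k = cos φ₀ / cos φ along parallels.
Areal scale at 55.1°: h·k = 1.000 × 1.633 = 1.633.
Areal scale at 8.5°: h·k = 1.000 × 0.9446 = 0.9446.
Ratio = 1.633/0.9446 ≈ 1.73.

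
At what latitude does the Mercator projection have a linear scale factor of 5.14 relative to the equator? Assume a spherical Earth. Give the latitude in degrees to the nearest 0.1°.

78.8°

Mercator scale is k = sec φ = 1/cos φ.
1/cos φ = 5.14  ⇒  cos φ = 0.1946  ⇒  φ = arccos(0.1946) ≈ 78.8°.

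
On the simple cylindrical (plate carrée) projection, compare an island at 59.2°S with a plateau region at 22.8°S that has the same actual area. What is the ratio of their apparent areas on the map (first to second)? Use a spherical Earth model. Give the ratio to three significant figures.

For the equirectangular projection with φ₀ = 0 (plate carrée), h = 1 along meridians and k = sec φ along parallels.
Areal scale at 59.2°: h·k = 1.000 × 1.953 = 1.953.
Areal scale at 22.8°: h·k = 1.000 × 1.085 = 1.085.
Ratio = 1.953/1.085 ≈ 1.80.

1.80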